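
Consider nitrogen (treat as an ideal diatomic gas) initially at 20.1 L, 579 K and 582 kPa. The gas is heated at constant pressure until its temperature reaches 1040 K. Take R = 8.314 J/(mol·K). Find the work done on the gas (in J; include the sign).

n = P₁V₁/(RT₁) = 582×20.1/(8.314×579) = 2.43 mol.
Isobaric: P stays 582 kPa; V/T = const ⇒ T₂ = 1040 K, V₂ = 36.1 L.
W = PΔV = 582×(36.1−20.1) kPa·L = 9310 J.
Work done on the gas = −W_by = -9310 J.

-9310 J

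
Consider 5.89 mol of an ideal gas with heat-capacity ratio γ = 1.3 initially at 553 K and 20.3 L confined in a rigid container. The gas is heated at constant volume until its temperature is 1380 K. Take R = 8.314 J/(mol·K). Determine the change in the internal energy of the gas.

P₁ = nRT₁/V₁ = 5.89×8.314×553/20.3 = 1330 kPa.
Isochoric: V stays 20.3 L; P/T = const ⇒ T₂ = 1380 K, P₂ = 3330 kPa.
For an ideal gas ΔU = nCvΔT with Cv = R/(γ−1) = 27.7 J/(mol·K).
ΔU = 5.89×27.7×(1380−553) = 135000 J.

135000 J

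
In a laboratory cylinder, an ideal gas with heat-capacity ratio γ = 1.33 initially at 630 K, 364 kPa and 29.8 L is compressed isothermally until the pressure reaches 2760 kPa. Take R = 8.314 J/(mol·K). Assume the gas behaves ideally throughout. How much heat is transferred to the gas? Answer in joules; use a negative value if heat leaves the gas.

n = P₁V₁/(RT₁) = 364×29.8/(8.314×630) = 2.07 mol.
Isothermal: T stays 630 K; PV = const ⇒ V₂ = 3.93 L, P₂ = 2760 kPa.
ΔU = 0 (ideal gas, T constant).
W = nRT ln(V₂/V₁) = 2.07×8.314×630×ln(0.132) = -22000 J.
Q = ΔU + W = -22000 J.

-22000 J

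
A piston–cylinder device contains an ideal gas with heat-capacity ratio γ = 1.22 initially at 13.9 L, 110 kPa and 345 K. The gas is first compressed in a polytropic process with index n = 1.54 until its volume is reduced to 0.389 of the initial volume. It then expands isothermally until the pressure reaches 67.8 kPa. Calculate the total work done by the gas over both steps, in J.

3050 J

n = P₁V₁/(RT₁) = 110×13.9/(8.314×345) = 0.533 mol.
Step 1 — Polytropic n=1.54: T₂ = T₁(V₁/V₂)^(n−1) = 345×(2.57)^0.54 = 574 K; P₂ = P₁(V₁/V₂)^n = 471 kPa.
W = (P₁V₁−P₂V₂)/(n−1) = (110×13.9−471×5.41)/0.54 = -1880 J.
ΔU = nCvΔT = 0.533×37.8×(574−345) = 4620 J.
Q = ΔU + W = 2740 J.
State after step 1: P = 471 kPa, V = 5.41 L, T = 574 K.
Step 2 — Isothermal: T stays 574 K; PV = const ⇒ V₂ = 37.5 L, P₂ = 67.8 kPa.
ΔU = 0 (ideal gas, T constant).
W = nRT ln(V₂/V₁) = 0.533×8.314×574×ln(6.94) = 4930 J.
Q = ΔU + W = 4930 J.
Net over both steps: W = 3050 J, Q = 7670 J, ΔU = 4620 J.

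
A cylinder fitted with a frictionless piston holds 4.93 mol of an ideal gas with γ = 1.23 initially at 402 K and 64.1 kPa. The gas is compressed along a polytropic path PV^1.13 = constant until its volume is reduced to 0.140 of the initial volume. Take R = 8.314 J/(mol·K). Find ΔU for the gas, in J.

20900 J

V₁ = nRT₁/P₁ = 4.93×8.314×402/64.1 = 257 L.
Polytropic n=1.13: T₂ = T₁(V₁/V₂)^(n−1) = 402×(7.14)^0.13 = 519 K; P₂ = P₁(V₁/V₂)^n = 591 kPa.
For an ideal gas ΔU = nCvΔT with Cv = R/(γ−1) = 36.1 J/(mol·K).
ΔU = 4.93×36.1×(519−402) = 20900 J.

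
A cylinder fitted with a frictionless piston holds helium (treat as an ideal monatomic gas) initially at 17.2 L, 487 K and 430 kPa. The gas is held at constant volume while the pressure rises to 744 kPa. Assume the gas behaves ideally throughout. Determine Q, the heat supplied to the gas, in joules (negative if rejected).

8100 J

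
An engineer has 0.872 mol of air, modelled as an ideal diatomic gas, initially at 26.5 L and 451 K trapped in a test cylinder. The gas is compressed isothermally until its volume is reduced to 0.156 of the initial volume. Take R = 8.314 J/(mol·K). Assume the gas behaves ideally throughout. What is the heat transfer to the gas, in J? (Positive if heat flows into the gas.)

P₁ = nRT₁/V₁ = 0.872×8.314×451/26.5 = 123 kPa.
Isothermal: T stays 451 K; PV = const ⇒ V₂ = 4.13 L, P₂ = 791 kPa.
ΔU = 0 (ideal gas, T constant).
W = nRT ln(V₂/V₁) = 0.872×8.314×451×ln(0.156) = -6070 J.
Q = ΔU + W = -6070 J.

-6070 J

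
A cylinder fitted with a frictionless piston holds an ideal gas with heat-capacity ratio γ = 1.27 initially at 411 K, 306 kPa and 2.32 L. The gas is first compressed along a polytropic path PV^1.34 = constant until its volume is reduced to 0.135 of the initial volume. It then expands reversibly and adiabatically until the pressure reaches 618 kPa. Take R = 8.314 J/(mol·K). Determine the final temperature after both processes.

533 K

n = P₁V₁/(RT₁) = 306×2.32/(8.314×411) = 0.208 mol.
Step 1 — Polytropic n=1.34: T₂ = T₁(V₁/V₂)^(n−1) = 411×(7.41)^0.34 = 812 K; P₂ = P₁(V₁/V₂)^n = 4480 kPa.
W = (P₁V₁−P₂V₂)/(n−1) = (306×2.32−4480×0.313)/0.34 = -2040 J.
ΔU = nCvΔT = 0.208×30.8×(812−411) = 2570 J.
Q = ΔU + W = 528 J.
State after step 1: P = 4480 kPa, V = 0.313 L, T = 812 K.
Step 2 — Adiabatic: T₂/T₁ = (P₂/P₁)^((γ−1)/γ) ⇒ T₂ = 812×(0.138)^0.213 = 533 K; V₂ = 1.49 L.
ΔU = nCvΔT = 0.208×30.8×(533−812) = -1780 J.
Q = 0 for an adiabatic process, so W = −ΔU = 1780 J.
Net over both steps: W = -252 J, Q = 528 J, ΔU = 780 J.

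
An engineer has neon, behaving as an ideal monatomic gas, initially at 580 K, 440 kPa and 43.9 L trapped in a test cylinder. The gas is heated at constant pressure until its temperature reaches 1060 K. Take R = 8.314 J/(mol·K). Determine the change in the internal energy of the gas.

n = P₁V₁/(RT₁) = 440×43.9/(8.314×580) = 4.01 mol.
Isobaric: P stays 440 kPa; V/T = const ⇒ T₂ = 1060 K, V₂ = 80.2 L.
For an ideal gas ΔU = nCvΔT with Cv = (3/2)R = 12.5 J/(mol·K).
ΔU = 4.01×12.5×(1060−580) = 24000 J.

24000 J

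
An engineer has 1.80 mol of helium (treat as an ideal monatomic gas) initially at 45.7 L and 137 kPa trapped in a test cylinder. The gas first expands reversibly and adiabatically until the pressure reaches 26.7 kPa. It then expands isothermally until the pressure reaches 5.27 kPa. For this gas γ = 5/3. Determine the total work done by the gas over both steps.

T₁ = P₁V₁/(nR) = 137×45.7/(1.80×8.314) = 418 K.
Step 1 — Adiabatic: T₂/T₁ = (P₂/P₁)^((γ−1)/γ) ⇒ T₂ = 418×(0.195)^0.400 = 218 K; V₂ = 122 L.
ΔU = nCvΔT = 1.80×12.5×(218−418) = -4510 J.
Q = 0 for an adiabatic process, so W = −ΔU = 4510 J.
State after step 1: P = 26.7 kPa, V = 122 L, T = 218 K.
Step 2 — Isothermal: T stays 218 K; PV = const ⇒ V₂ = 618 L, P₂ = 5.27 kPa.
ΔU = 0 (ideal gas, T constant).
W = nRT ln(V₂/V₁) = 1.80×8.314×218×ln(5.07) = 5280 J.
Q = ΔU + W = 5280 J.
Net over both steps: W = 9790 J, Q = 5280 J, ΔU = -4510 J.

9790 J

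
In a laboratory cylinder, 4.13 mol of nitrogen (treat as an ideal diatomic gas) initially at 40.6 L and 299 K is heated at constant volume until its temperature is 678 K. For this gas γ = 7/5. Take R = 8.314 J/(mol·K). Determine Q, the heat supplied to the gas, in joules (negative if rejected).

32500 J

P₁ = nRT₁/V₁ = 4.13×8.314×299/40.6 = 253 kPa.
Isochoric: V stays 40.6 L; P/T = const ⇒ T₂ = 678 K, P₂ = 573 kPa.
W = 0 (no volume change).
ΔU = nCvΔT = 4.13×20.8×(678−299) = 32500 J.
Q = ΔU = 32500 J.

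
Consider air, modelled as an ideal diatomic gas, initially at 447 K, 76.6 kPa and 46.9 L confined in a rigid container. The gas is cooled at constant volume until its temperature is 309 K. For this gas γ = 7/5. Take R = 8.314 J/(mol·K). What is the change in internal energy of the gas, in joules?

-2770 J

n = P₁V₁/(RT₁) = 76.6×46.9/(8.314×447) = 0.967 mol.
Isochoric: V stays 46.9 L; P/T = const ⇒ T₂ = 309 K, P₂ = 53.0 kPa.
For an ideal gas ΔU = nCvΔT with Cv = (5/2)R = 20.8 J/(mol·K).
ΔU = 0.967×20.8×(309−447) = -2770 J.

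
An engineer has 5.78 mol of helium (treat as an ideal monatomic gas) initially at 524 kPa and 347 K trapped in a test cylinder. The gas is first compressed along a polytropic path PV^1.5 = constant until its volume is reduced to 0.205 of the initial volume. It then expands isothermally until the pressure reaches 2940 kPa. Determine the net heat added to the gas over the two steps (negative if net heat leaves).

14000 J

V₁ = nRT₁/P₁ = 5.78×8.314×347/524 = 31.8 L.
Step 1 — Polytropic n=1.5: T₂ = T₁(V₁/V₂)^(n−1) = 347×(4.88)^0.50 = 766 K; P₂ = P₁(V₁/V₂)^n = 5650 kPa.
W = (P₁V₁−P₂V₂)/(n−1) = (524×31.8−5650×6.52)/0.50 = -40300 J.
ΔU = nCvΔT = 5.78×12.5×(766−347) = 30200 J.
Q = ΔU + W = -10100 J.
State after step 1: P = 5650 kPa, V = 6.52 L, T = 766 K.
Step 2 — Isothermal: T stays 766 K; PV = const ⇒ V₂ = 12.5 L, P₂ = 2940 kPa.
ΔU = 0 (ideal gas, T constant).
W = nRT ln(V₂/V₁) = 5.78×8.314×766×ln(1.92) = 24000 J.
Q = ΔU + W = 24000 J.
Net over both steps: W = -16300 J, Q = 14000 J, ΔU = 30200 J.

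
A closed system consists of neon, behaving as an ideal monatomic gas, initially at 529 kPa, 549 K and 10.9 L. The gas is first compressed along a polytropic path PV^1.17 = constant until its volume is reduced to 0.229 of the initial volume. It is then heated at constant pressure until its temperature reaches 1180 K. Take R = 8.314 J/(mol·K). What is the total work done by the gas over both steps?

-4670 J

n = P₁V₁/(RT₁) = 529×10.9/(8.314×549) = 1.26 mol.
Step 1 — Polytropic n=1.17: T₂ = T₁(V₁/V₂)^(n−1) = 549×(4.37)^0.17 = 705 K; P₂ = P₁(V₁/V₂)^n = 2970 kPa.
W = (P₁V₁−P₂V₂)/(n−1) = (529×10.9−2970×2.50)/0.17 = -9660 J.
ΔU = nCvΔT = 1.26×12.5×(705−549) = 2460 J.
Q = ΔU + W = -7200 J.
State after step 1: P = 2970 kPa, V = 2.50 L, T = 705 K.
Step 2 — Isobaric: P stays 2970 kPa; V/T = const ⇒ T₂ = 1180 K, V₂ = 4.18 L.
W = PΔV = 2970×(4.18−2.50) kPa·L = 4990 J.
ΔU = nCvΔT = 1.26×12.5×(1180−705) = 7480 J.
Q = ΔU + W = nCpΔT = 12500 J.
Net over both steps: W = -4670 J, Q = 5270 J, ΔU = 9940 J.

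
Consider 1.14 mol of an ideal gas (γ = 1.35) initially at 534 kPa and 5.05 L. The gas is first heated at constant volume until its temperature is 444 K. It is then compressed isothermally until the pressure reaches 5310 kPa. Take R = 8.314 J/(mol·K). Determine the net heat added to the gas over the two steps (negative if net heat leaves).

-3470 J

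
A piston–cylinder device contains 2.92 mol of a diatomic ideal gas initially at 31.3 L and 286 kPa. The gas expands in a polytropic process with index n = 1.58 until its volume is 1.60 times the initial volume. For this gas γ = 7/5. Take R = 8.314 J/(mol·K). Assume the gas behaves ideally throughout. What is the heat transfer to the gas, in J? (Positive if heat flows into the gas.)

T₁ = P₁V₁/(nR) = 286×31.3/(2.92×8.314) = 369 K.
Polytropic n=1.58: T₂ = T₁(V₁/V₂)^(n−1) = 369×(0.625)^0.58 = 281 K; P₂ = P₁(V₁/V₂)^n = 136 kPa.
W = (P₁V₁−P₂V₂)/(n−1) = (286×31.3−136×50.1)/0.58 = 3680 J.
ΔU = nCvΔT = 2.92×20.8×(281−369) = -5340 J.
Q = ΔU + W = -1660 J.

-1660 J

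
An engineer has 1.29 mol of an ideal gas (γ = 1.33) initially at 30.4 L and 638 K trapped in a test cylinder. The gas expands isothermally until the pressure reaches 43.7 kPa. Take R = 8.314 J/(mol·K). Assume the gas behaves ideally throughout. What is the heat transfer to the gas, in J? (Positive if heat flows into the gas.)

P₁ = nRT₁/V₁ = 1.29×8.314×638/30.4 = 225 kPa.
Isothermal: T stays 638 K; PV = const ⇒ V₂ = 157 L, P₂ = 43.7 kPa.
ΔU = 0 (ideal gas, T constant).
W = nRT ln(V₂/V₁) = 1.29×8.314×638×ln(5.15) = 11200 J.
Q = ΔU + W = 11200 J.

11200 J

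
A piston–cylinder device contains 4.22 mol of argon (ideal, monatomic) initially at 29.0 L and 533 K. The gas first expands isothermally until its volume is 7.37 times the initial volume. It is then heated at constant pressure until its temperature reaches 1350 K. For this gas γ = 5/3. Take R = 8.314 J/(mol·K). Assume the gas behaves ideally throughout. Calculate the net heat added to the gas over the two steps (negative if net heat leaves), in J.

P₁ = nRT₁/V₁ = 4.22×8.314×533/29.0 = 645 kPa.
Step 1 — Isothermal: T stays 533 K; PV = const ⇒ V₂ = 214 L, P₂ = 87.5 kPa.
ΔU = 0 (ideal gas, T constant).
W = nRT ln(V₂/V₁) = 4.22×8.314×533×ln(7.37) = 37400 J.
Q = ΔU + W = 37400 J.
State after step 1: P = 87.5 kPa, V = 214 L, T = 533 K.
Step 2 — Isobaric: P stays 87.5 kPa; V/T = const ⇒ T₂ = 1350 K, V₂ = 541 L.
W = PΔV = 87.5×(541−214) kPa·L = 28700 J.
ΔU = nCvΔT = 4.22×12.5×(1350−533) = 43000 J.
Q = ΔU + W = nCpΔT = 71700 J.
Net over both steps: W = 66000 J, Q = 109000 J, ΔU = 43000 J.

109000 J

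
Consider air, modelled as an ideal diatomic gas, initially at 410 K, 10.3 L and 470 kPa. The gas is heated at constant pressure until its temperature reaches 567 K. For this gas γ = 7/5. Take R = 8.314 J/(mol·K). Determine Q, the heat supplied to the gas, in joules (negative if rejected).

6490 J

n = P₁V₁/(RT₁) = 470×10.3/(8.314×410) = 1.42 mol.
Isobaric: P stays 470 kPa; V/T = const ⇒ T₂ = 567 K, V₂ = 14.2 L.
W = PΔV = 470×(14.2−10.3) kPa·L = 1850 J.
ΔU = nCvΔT = 1.42×20.8×(567−410) = 4630 J.
Q = ΔU + W = nCpΔT = 6490 J.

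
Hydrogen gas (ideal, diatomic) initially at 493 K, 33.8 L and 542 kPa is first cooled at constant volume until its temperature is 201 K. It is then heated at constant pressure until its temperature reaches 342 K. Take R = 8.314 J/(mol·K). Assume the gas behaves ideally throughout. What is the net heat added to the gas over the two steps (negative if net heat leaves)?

-8790 J

n = P₁V₁/(RT₁) = 542×33.8/(8.314×493) = 4.47 mol.
Step 1 — Isochoric: V stays 33.8 L; P/T = const ⇒ T₂ = 201 K, P₂ = 221 kPa.
W = 0 (no volume change).
ΔU = nCvΔT = 4.47×20.8×(201−493) = -27100 J.
Q = ΔU = -27100 J.
State after step 1: P = 221 kPa, V = 33.8 L, T = 201 K.
Step 2 — Isobaric: P stays 221 kPa; V/T = const ⇒ T₂ = 342 K, V₂ = 57.5 L.
W = PΔV = 221×(57.5−33.8) kPa·L = 5240 J.
ΔU = nCvΔT = 4.47×20.8×(342−201) = 13100 J.
Q = ΔU + W = nCpΔT = 18300 J.
Net over both steps: W = 5240 J, Q = -8790 J, ΔU = -14000 J.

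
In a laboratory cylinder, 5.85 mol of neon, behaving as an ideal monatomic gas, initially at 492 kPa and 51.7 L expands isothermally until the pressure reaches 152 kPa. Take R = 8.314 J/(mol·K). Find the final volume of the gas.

167 L

T₁ = P₁V₁/(nR) = 492×51.7/(5.85×8.314) = 523 K.
Isothermal: T stays 523 K; PV = const ⇒ V₂ = 167 L, P₂ = 152 kPa.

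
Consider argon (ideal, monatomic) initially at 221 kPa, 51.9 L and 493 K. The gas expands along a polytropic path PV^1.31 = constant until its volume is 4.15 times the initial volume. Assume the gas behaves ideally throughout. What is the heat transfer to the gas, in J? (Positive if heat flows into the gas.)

n = P₁V₁/(RT₁) = 221×51.9/(8.314×493) = 2.80 mol.
Polytropic n=1.31: T₂ = T₁(V₁/V₂)^(n−1) = 493×(0.241)^0.31 = 317 K; P₂ = P₁(V₁/V₂)^n = 34.3 kPa.
W = (P₁V₁−P₂V₂)/(n−1) = (221×51.9−34.3×215)/0.31 = 13200 J.
ΔU = nCvΔT = 2.80×12.5×(317−493) = -6140 J.
Q = ΔU + W = 7060 J.

7060 J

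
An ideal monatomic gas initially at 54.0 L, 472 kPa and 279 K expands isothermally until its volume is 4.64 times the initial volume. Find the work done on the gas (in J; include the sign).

n = P₁V₁/(RT₁) = 472×54.0/(8.314×279) = 11.0 mol.
Isothermal: T stays 279 K; PV = const ⇒ V₂ = 251 L, P₂ = 102 kPa.
W = nRT ln(V₂/V₁) = 11.0×8.314×279×ln(4.64) = 39100 J.
Work done on the gas = −W_by = -39100 J.

-39100 J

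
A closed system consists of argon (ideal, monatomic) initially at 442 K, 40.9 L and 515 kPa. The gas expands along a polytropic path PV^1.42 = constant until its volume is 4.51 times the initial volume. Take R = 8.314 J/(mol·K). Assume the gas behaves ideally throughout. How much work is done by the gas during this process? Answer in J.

n = P₁V₁/(RT₁) = 515×40.9/(8.314×442) = 5.73 mol.
Polytropic n=1.42: T₂ = T₁(V₁/V₂)^(n−1) = 442×(0.222)^0.42 = 235 K; P₂ = P₁(V₁/V₂)^n = 60.7 kPa.
W = (P₁V₁−P₂V₂)/(n−1) = (515×40.9−60.7×184)/0.42 = 23500 J.

23500 J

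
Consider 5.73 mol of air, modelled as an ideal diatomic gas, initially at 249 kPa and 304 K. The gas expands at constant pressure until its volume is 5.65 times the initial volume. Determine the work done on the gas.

-67300 J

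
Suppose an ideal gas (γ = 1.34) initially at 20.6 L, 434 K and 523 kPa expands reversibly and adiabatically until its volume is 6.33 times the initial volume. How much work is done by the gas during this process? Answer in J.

n = P₁V₁/(RT₁) = 523×20.6/(8.314×434) = 2.99 mol.
Adiabatic: TV^(γ−1) = const ⇒ T₂ = 434×(0.158)^0.340 = 232 K; PV^γ = const ⇒ P₂ = 44.1 kPa.
ΔU = nCvΔT = 2.99×24.5×(232−434) = -14800 J.
Q = 0 for an adiabatic process, so W = −ΔU = 14800 J.

14800 J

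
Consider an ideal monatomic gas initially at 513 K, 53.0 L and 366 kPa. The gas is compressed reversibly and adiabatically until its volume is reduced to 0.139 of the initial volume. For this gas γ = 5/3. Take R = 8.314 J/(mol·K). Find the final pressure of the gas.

Adiabatic: TV^(γ−1) = const ⇒ T₂ = 513×(7.19)^0.667 = 1910 K; PV^γ = const ⇒ P₂ = 9810 kPa.

9810 kPa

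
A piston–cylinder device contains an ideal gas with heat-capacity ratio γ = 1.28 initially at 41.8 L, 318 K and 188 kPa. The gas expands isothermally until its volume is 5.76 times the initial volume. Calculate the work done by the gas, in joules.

n = P₁V₁/(RT₁) = 188×41.8/(8.314×318) = 2.97 mol.
Isothermal: T stays 318 K; PV = const ⇒ V₂ = 241 L, P₂ = 32.6 kPa.
W = nRT ln(V₂/V₁) = 2.97×8.314×318×ln(5.76) = 13800 J.

13800 J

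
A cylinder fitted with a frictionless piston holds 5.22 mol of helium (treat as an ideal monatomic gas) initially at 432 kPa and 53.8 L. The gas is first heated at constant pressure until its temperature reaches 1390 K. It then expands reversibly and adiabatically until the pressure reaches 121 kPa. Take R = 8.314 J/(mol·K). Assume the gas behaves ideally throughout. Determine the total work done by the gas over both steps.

73200 J

T₁ = P₁V₁/(nR) = 432×53.8/(5.22×8.314) = 536 K.
Step 1 — Isobaric: P stays 432 kPa; V/T = const ⇒ T₂ = 1390 K, V₂ = 140 L.
W = PΔV = 432×(140−53.8) kPa·L = 37100 J.
ΔU = nCvΔT = 5.22×12.5×(1390−536) = 55600 J.
Q = ΔU + W = nCpΔT = 92700 J.
State after step 1: P = 432 kPa, V = 140 L, T = 1390 K.
Step 2 — Adiabatic: T₂/T₁ = (P₂/P₁)^((γ−1)/γ) ⇒ T₂ = 1390×(0.280)^0.400 = 835 K; V₂ = 300 L.
ΔU = nCvΔT = 5.22×12.5×(835−1390) = -36100 J.
Q = 0 for an adiabatic process, so W = −ΔU = 36100 J.
Net over both steps: W = 73200 J, Q = 92700 J, ΔU = 19500 J.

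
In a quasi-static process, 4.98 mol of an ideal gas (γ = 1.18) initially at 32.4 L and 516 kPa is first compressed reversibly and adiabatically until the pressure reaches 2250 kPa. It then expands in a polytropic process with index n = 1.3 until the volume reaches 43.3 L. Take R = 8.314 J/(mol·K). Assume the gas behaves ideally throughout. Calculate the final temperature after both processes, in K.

T₁ = P₁V₁/(nR) = 516×32.4/(4.98×8.314) = 404 K.
Step 1 — Adiabatic: T₂/T₁ = (P₂/P₁)^((γ−1)/γ) ⇒ T₂ = 404×(4.36)^0.153 = 505 K; V₂ = 9.30 L.
ΔU = nCvΔT = 4.98×46.2×(505−404) = 23400 J.
Q = 0 for an adiabatic process, so W = −ΔU = -23400 J.
State after step 1: P = 2250 kPa, V = 9.30 L, T = 505 K.
Step 2 — Polytropic n=1.3: T₂ = T₁(V₁/V₂)^(n−1) = 505×(0.215)^0.30 = 319 K; P₂ = P₁(V₁/V₂)^n = 305 kPa.
W = (P₁V₁−P₂V₂)/(n−1) = (2250×9.30−305×43.3)/0.30 = 25800 J.
ΔU = nCvΔT = 4.98×46.2×(319−505) = -43000 J.
Q = ΔU + W = -17200 J.
Net over both steps: W = 2390 J, Q = -17200 J, ΔU = -19600 J.

319 K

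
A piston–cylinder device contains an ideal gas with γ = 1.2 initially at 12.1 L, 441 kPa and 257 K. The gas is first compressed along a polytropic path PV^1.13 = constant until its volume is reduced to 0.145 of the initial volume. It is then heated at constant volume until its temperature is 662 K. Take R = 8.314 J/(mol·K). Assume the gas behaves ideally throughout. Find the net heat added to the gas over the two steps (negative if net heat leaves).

30300 J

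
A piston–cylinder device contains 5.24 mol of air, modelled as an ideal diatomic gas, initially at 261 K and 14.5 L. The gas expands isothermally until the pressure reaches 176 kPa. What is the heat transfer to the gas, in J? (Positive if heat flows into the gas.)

17000 J

P₁ = nRT₁/V₁ = 5.24×8.314×261/14.5 = 784 kPa.
Isothermal: T stays 261 K; PV = const ⇒ V₂ = 64.6 L, P₂ = 176 kPa.
ΔU = 0 (ideal gas, T constant).
W = nRT ln(V₂/V₁) = 5.24×8.314×261×ln(4.46) = 17000 J.
Q = ΔU + W = 17000 J.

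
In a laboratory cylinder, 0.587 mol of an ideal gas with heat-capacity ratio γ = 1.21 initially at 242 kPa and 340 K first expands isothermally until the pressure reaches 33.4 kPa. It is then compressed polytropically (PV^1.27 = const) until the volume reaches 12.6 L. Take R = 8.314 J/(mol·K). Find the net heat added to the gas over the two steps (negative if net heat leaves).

4070 J

V₁ = nRT₁/P₁ = 0.587×8.314×340/242 = 6.86 L.
Step 1 — Isothermal: T stays 340 K; PV = const ⇒ V₂ = 49.7 L, P₂ = 33.4 kPa.
ΔU = 0 (ideal gas, T constant).
W = nRT ln(V₂/V₁) = 0.587×8.314×340×ln(7.25) = 3290 J.
Q = ΔU + W = 3290 J.
State after step 1: P = 33.4 kPa, V = 49.7 L, T = 340 K.
Step 2 — Polytropic n=1.27: T₂ = T₁(V₁/V₂)^(n−1) = 340×(3.94)^0.27 = 492 K; P₂ = P₁(V₁/V₂)^n = 191 kPa.
W = (P₁V₁−P₂V₂)/(n−1) = (33.4×49.7−191×12.6)/0.27 = -2760 J.
ΔU = nCvΔT = 0.587×39.6×(492−340) = 3540 J.
Q = ΔU + W = 787 J.
Net over both steps: W = 531 J, Q = 4070 J, ΔU = 3540 J.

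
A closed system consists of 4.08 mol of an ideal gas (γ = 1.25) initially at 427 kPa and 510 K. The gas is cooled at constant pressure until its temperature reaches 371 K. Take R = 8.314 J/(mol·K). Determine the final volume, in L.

V₁ = nRT₁/P₁ = 4.08×8.314×510/427 = 40.5 L.
Isobaric: P stays 427 kPa; V/T = const ⇒ T₂ = 371 K, V₂ = 29.5 L.

29.5 L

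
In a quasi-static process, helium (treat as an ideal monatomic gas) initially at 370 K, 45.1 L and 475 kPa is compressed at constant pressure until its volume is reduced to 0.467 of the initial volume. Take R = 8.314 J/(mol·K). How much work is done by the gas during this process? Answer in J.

n = P₁V₁/(RT₁) = 475×45.1/(8.314×370) = 6.96 mol.
Isobaric: P stays 475 kPa; V/T = const ⇒ T₂ = 173 K, V₂ = 21.1 L.
W = PΔV = 475×(21.1−45.1) kPa·L = -11400 J.

-11400 J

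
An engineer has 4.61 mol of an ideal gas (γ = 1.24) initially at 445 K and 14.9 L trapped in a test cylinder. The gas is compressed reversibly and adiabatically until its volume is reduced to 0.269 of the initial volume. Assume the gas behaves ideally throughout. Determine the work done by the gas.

P₁ = nRT₁/V₁ = 4.61×8.314×445/14.9 = 1140 kPa.
Adiabatic: TV^(γ−1) = const ⇒ T₂ = 445×(3.72)^0.240 = 610 K; PV^γ = const ⇒ P₂ = 5830 kPa.
ΔU = nCvΔT = 4.61×34.6×(610−445) = 26300 J.
Q = 0 for an adiabatic process, so W = −ΔU = -26300 J.

-26300 J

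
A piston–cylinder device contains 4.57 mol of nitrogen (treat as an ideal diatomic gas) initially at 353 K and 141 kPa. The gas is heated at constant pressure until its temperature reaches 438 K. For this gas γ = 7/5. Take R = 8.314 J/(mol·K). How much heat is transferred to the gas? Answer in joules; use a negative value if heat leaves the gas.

11300 J

V₁ = nRT₁/P₁ = 4.57×8.314×353/141 = 95.1 L.
Isobaric: P stays 141 kPa; V/T = const ⇒ T₂ = 438 K, V₂ = 118 L.
W = PΔV = 141×(118−95.1) kPa·L = 3230 J.
ΔU = nCvΔT = 4.57×20.8×(438−353) = 8070 J.
Q = ΔU + W = nCpΔT = 11300 J.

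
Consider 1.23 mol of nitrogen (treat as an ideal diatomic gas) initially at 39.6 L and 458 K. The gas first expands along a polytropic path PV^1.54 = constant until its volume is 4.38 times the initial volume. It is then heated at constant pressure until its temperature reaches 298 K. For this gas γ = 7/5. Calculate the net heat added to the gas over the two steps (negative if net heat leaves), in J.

1610 J

P₁ = nRT₁/V₁ = 1.23×8.314×458/39.6 = 118 kPa.
Step 1 — Polytropic n=1.54: T₂ = T₁(V₁/V₂)^(n−1) = 458×(0.228)^0.54 = 206 K; P₂ = P₁(V₁/V₂)^n = 12.2 kPa.
W = (P₁V₁−P₂V₂)/(n−1) = (118×39.6−12.2×173)/0.54 = 4770 J.
ΔU = nCvΔT = 1.23×20.8×(206−458) = -6440 J.
Q = ΔU + W = -1670 J.
State after step 1: P = 12.2 kPa, V = 173 L, T = 206 K.
Step 2 — Isobaric: P stays 12.2 kPa; V/T = const ⇒ T₂ = 298 K, V₂ = 251 L.
W = PΔV = 12.2×(251−173) kPa·L = 938 J.
ΔU = nCvΔT = 1.23×20.8×(298−206) = 2340 J.
Q = ΔU + W = nCpΔT = 3280 J.
Net over both steps: W = 5700 J, Q = 1610 J, ΔU = -4090 J.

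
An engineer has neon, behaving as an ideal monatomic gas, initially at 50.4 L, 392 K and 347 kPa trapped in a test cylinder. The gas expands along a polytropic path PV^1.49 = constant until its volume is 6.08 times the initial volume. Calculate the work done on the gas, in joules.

-21000 J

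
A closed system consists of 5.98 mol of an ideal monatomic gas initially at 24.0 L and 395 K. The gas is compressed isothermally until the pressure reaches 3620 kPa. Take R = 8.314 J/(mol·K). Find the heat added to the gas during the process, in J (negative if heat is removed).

-29200 J

P₁ = nRT₁/V₁ = 5.98×8.314×395/24.0 = 818 kPa.
Isothermal: T stays 395 K; PV = const ⇒ V₂ = 5.42 L, P₂ = 3620 kPa.
ΔU = 0 (ideal gas, T constant).
W = nRT ln(V₂/V₁) = 5.98×8.314×395×ln(0.226) = -29200 J.
Q = ΔU + W = -29200 J.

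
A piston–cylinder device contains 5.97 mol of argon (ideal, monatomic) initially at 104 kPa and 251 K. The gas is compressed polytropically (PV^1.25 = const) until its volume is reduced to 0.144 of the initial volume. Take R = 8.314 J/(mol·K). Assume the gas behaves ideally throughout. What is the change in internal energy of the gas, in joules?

11600 J

V₁ = nRT₁/P₁ = 5.97×8.314×251/104 = 120 L.
Polytropic n=1.25: T₂ = T₁(V₁/V₂)^(n−1) = 251×(6.94)^0.25 = 407 K; P₂ = P₁(V₁/V₂)^n = 1170 kPa.
For an ideal gas ΔU = nCvΔT with Cv = (3/2)R = 12.5 J/(mol·K).
ΔU = 5.97×12.5×(407−251) = 11600 J.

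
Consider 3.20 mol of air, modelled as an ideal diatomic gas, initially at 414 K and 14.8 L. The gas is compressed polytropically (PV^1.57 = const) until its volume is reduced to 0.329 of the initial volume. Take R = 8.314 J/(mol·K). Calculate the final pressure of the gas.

4260 kPa

P₁ = nRT₁/V₁ = 3.20×8.314×414/14.8 = 744 kPa.
Polytropic n=1.57: T₂ = T₁(V₁/V₂)^(n−1) = 414×(3.04)^0.57 = 780 K; P₂ = P₁(V₁/V₂)^n = 4260 kPa.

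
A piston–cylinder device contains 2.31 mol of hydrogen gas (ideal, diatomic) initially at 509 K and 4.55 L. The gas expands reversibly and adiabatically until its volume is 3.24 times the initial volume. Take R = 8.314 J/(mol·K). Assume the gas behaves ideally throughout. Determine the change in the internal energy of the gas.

-9170 J

P₁ = nRT₁/V₁ = 2.31×8.314×509/4.55 = 2150 kPa.
Adiabatic: TV^(γ−1) = const ⇒ T₂ = 509×(0.309)^0.400 = 318 K; PV^γ = const ⇒ P₂ = 414 kPa.
For an ideal gas ΔU = nCvΔT with Cv = (5/2)R = 20.8 J/(mol·K).
ΔU = 2.31×20.8×(318−509) = -9170 J.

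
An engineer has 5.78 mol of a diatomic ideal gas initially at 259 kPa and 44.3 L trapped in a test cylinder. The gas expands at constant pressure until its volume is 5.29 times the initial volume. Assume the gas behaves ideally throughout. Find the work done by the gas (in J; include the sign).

T₁ = P₁V₁/(nR) = 259×44.3/(5.78×8.314) = 239 K.
Isobaric: P stays 259 kPa; V/T = const ⇒ T₂ = 1260 K, V₂ = 234 L.
W = PΔV = 259×(234−44.3) kPa·L = 49200 J.

49200 J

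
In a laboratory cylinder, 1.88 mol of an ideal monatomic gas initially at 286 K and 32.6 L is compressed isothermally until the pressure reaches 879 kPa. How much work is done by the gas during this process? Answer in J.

-8310 J

P₁ = nRT₁/V₁ = 1.88×8.314×286/32.6 = 137 kPa.
Isothermal: T stays 286 K; PV = const ⇒ V₂ = 5.09 L, P₂ = 879 kPa.
W = nRT ln(V₂/V₁) = 1.88×8.314×286×ln(0.156) = -8310 J.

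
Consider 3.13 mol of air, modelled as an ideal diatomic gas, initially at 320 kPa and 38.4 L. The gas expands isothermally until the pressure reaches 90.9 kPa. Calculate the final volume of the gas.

T₁ = P₁V₁/(nR) = 320×38.4/(3.13×8.314) = 472 K.
Isothermal: T stays 472 K; PV = const ⇒ V₂ = 135 L, P₂ = 90.9 kPa.

135 L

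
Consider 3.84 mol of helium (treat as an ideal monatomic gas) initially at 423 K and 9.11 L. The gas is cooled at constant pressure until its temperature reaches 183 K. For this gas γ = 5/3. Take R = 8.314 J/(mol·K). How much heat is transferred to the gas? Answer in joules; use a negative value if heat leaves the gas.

-19200 J

P₁ = nRT₁/V₁ = 3.84×8.314×423/9.11 = 1480 kPa.
Isobaric: P stays 1480 kPa; V/T = const ⇒ T₂ = 183 K, V₂ = 3.94 L.
W = PΔV = 1480×(3.94−9.11) kPa·L = -7660 J.
ΔU = nCvΔT = 3.84×12.5×(183−423) = -11500 J.
Q = ΔU + W = nCpΔT = -19200 J.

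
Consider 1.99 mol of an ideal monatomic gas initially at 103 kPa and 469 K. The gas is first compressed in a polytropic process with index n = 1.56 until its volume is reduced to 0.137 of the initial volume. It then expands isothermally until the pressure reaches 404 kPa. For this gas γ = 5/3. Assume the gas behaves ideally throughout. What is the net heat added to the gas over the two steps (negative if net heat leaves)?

36400 J

V₁ = nRT₁/P₁ = 1.99×8.314×469/103 = 75.3 L.
Step 1 — Polytropic n=1.56: T₂ = T₁(V₁/V₂)^(n−1) = 469×(7.30)^0.56 = 1430 K; P₂ = P₁(V₁/V₂)^n = 2290 kPa.
W = (P₁V₁−P₂V₂)/(n−1) = (103×75.3−2290×10.3)/0.56 = -28300 J.
ΔU = nCvΔT = 1.99×12.5×(1430−469) = 23800 J.
Q = ΔU + W = -4530 J.
State after step 1: P = 2290 kPa, V = 10.3 L, T = 1430 K.
Step 2 — Isothermal: T stays 1430 K; PV = const ⇒ V₂ = 58.5 L, P₂ = 404 kPa.
ΔU = 0 (ideal gas, T constant).
W = nRT ln(V₂/V₁) = 1.99×8.314×1430×ln(5.66) = 41000 J.
Q = ΔU + W = 41000 J.
Net over both steps: W = 12600 J, Q = 36400 J, ΔU = 23800 J.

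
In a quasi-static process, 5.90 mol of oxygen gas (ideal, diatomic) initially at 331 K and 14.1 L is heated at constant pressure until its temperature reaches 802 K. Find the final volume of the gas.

34.2 L

P₁ = nRT₁/V₁ = 5.90×8.314×331/14.1 = 1150 kPa.
Isobaric: P stays 1150 kPa; V/T = const ⇒ T₂ = 802 K, V₂ = 34.2 L.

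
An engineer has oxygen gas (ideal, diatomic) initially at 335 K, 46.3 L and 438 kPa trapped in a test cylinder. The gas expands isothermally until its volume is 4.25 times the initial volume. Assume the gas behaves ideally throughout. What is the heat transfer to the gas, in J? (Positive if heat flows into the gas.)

29300 J

n = P₁V₁/(RT₁) = 438×46.3/(8.314×335) = 7.28 mol.
Isothermal: T stays 335 K; PV = const ⇒ V₂ = 197 L, P₂ = 103 kPa.
ΔU = 0 (ideal gas, T constant).
W = nRT ln(V₂/V₁) = 7.28×8.314×335×ln(4.25) = 29300 J.
Q = ΔU + W = 29300 J.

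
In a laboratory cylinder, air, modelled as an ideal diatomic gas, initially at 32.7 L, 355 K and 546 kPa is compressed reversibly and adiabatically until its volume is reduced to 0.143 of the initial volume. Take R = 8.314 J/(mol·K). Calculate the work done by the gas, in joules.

-52500 J

n = P₁V₁/(RT₁) = 546×32.7/(8.314×355) = 6.05 mol.
Adiabatic: TV^(γ−1) = const ⇒ T₂ = 355×(6.99)^0.400 = 773 K; PV^γ = const ⇒ P₂ = 8310 kPa.
ΔU = nCvΔT = 6.05×20.8×(773−355) = 52500 J.
Q = 0 for an adiabatic process, so W = −ΔU = -52500 J.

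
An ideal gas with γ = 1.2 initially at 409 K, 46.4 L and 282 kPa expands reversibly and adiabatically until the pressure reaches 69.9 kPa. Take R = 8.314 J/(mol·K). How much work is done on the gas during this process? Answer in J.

n = P₁V₁/(RT₁) = 282×46.4/(8.314×409) = 3.85 mol.
Adiabatic: T₂/T₁ = (P₂/P₁)^((γ−1)/γ) ⇒ T₂ = 409×(0.248)^0.167 = 324 K; V₂ = 148 L.
ΔU = nCvΔT = 3.85×41.6×(324−409) = -13600 J.
Q = 0 for an adiabatic process, so W = −ΔU = 13600 J.
Work done on the gas = −W_by = -13600 J.

-13600 J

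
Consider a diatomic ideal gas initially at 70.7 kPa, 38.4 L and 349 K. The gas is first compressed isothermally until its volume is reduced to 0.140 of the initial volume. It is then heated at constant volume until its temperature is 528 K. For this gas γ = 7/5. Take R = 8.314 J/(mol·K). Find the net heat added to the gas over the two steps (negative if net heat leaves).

-1860 J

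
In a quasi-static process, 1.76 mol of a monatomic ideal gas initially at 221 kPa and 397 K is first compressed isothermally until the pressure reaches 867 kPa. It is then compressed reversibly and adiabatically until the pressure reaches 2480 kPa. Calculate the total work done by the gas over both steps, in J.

-12500 J

V₁ = nRT₁/P₁ = 1.76×8.314×397/221 = 26.3 L.
Step 1 — Isothermal: T stays 397 K; PV = const ⇒ V₂ = 6.70 L, P₂ = 867 kPa.
ΔU = 0 (ideal gas, T constant).
W = nRT ln(V₂/V₁) = 1.76×8.314×397×ln(0.255) = -7940 J.
Q = ΔU + W = -7940 J.
State after step 1: P = 867 kPa, V = 6.70 L, T = 397 K.
Step 2 — Adiabatic: T₂/T₁ = (P₂/P₁)^((γ−1)/γ) ⇒ T₂ = 397×(2.86)^0.400 = 604 K; V₂ = 3.57 L.
ΔU = nCvΔT = 1.76×12.5×(604−397) = 4550 J.
Q = 0 for an adiabatic process, so W = −ΔU = -4550 J.
Net over both steps: W = -12500 J, Q = -7940 J, ΔU = 4550 J.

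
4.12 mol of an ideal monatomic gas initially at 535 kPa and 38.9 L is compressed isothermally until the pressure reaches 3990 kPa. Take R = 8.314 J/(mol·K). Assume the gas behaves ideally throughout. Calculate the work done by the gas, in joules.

-41800 J

T₁ = P₁V₁/(nR) = 535×38.9/(4.12×8.314) = 608 K.
Isothermal: T stays 608 K; PV = const ⇒ V₂ = 5.22 L, P₂ = 3990 kPa.
W = nRT ln(V₂/V₁) = 4.12×8.314×608×ln(0.134) = -41800 J.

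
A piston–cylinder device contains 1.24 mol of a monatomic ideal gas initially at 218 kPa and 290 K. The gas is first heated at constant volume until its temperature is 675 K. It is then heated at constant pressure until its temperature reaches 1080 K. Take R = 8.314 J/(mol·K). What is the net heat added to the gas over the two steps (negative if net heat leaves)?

V₁ = nRT₁/P₁ = 1.24×8.314×290/218 = 13.7 L.
Step 1 — Isochoric: V stays 13.7 L; P/T = const ⇒ T₂ = 675 K, P₂ = 507 kPa.
W = 0 (no volume change).
ΔU = nCvΔT = 1.24×12.5×(675−290) = 5950 J.
Q = ΔU = 5950 J.
State after step 1: P = 507 kPa, V = 13.7 L, T = 675 K.
Step 2 — Isobaric: P stays 507 kPa; V/T = const ⇒ T₂ = 1080 K, V₂ = 21.9 L.
W = PΔV = 507×(21.9−13.7) kPa·L = 4180 J.
ΔU = nCvΔT = 1.24×12.5×(1080−675) = 6260 J.
Q = ΔU + W = nCpΔT = 10400 J.
Net over both steps: W = 4180 J, Q = 16400 J, ΔU = 12200 J.

16400 J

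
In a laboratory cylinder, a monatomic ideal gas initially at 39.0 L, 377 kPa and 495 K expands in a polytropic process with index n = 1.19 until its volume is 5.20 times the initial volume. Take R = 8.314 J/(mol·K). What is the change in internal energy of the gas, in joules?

n = P₁V₁/(RT₁) = 377×39.0/(8.314×495) = 3.57 mol.
Polytropic n=1.19: T₂ = T₁(V₁/V₂)^(n−1) = 495×(0.192)^0.19 = 362 K; P₂ = P₁(V₁/V₂)^n = 53.0 kPa.
For an ideal gas ΔU = nCvΔT with Cv = (3/2)R = 12.5 J/(mol·K).
ΔU = 3.57×12.5×(362−495) = -5930 J.

-5930 J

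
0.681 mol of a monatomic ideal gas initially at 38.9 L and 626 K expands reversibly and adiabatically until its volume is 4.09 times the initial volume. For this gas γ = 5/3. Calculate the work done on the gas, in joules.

-3240 J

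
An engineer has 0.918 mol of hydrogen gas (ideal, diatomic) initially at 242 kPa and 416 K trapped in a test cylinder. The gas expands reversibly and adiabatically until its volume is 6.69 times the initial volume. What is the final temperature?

195 K

V₁ = nRT₁/P₁ = 0.918×8.314×416/242 = 13.1 L.
Adiabatic: TV^(γ−1) = const ⇒ T₂ = 416×(0.149)^0.400 = 195 K; PV^γ = const ⇒ P₂ = 16.9 kPa.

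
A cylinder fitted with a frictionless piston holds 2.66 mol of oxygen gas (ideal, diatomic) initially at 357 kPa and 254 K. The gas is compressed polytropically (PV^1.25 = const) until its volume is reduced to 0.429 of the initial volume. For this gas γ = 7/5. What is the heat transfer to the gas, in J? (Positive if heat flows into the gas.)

V₁ = nRT₁/P₁ = 2.66×8.314×254/357 = 15.7 L.
Polytropic n=1.25: T₂ = T₁(V₁/V₂)^(n−1) = 254×(2.33)^0.25 = 314 K; P₂ = P₁(V₁/V₂)^n = 1030 kPa.
W = (P₁V₁−P₂V₂)/(n−1) = (357×15.7−1030×6.75)/0.25 = -5290 J.
ΔU = nCvΔT = 2.66×20.8×(314−254) = 3310 J.
Q = ΔU + W = -1990 J.

-1990 J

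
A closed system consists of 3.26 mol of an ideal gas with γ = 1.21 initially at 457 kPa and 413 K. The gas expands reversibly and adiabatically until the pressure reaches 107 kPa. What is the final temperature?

321 K

V₁ = nRT₁/P₁ = 3.26×8.314×413/457 = 24.5 L.
Adiabatic: T₂/T₁ = (P₂/P₁)^((γ−1)/γ) ⇒ T₂ = 413×(0.234)^0.174 = 321 K; V₂ = 81.3 L.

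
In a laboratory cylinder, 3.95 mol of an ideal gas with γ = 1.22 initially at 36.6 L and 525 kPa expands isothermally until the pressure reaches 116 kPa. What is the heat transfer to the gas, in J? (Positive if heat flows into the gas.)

T₁ = P₁V₁/(nR) = 525×36.6/(3.95×8.314) = 585 K.
Isothermal: T stays 585 K; PV = const ⇒ V₂ = 166 L, P₂ = 116 kPa.
ΔU = 0 (ideal gas, T constant).
W = nRT ln(V₂/V₁) = 3.95×8.314×585×ln(4.53) = 29000 J.
Q = ΔU + W = 29000 J.

29000 J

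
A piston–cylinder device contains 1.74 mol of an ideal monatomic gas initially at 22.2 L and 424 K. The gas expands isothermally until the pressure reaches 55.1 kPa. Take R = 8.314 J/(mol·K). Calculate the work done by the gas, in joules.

P₁ = nRT₁/V₁ = 1.74×8.314×424/22.2 = 276 kPa.
Isothermal: T stays 424 K; PV = const ⇒ V₂ = 111 L, P₂ = 55.1 kPa.
W = nRT ln(V₂/V₁) = 1.74×8.314×424×ln(5.01) = 9890 J.

9890 J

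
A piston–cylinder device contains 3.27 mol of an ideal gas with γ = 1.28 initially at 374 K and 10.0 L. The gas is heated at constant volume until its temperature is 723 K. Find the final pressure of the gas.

P₁ = nRT₁/V₁ = 3.27×8.314×374/10.0 = 1020 kPa.
Isochoric: V stays 10.0 L; P/T = const ⇒ T₂ = 723 K, P₂ = 1970 kPa.

1970 kPa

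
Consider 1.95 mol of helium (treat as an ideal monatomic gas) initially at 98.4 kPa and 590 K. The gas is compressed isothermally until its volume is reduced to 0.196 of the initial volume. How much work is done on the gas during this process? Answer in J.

15600 J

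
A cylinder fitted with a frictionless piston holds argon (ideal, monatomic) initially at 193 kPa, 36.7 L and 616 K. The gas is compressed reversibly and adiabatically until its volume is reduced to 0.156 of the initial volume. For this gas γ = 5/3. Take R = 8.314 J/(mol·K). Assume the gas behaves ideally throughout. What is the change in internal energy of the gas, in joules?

n = P₁V₁/(RT₁) = 193×36.7/(8.314×616) = 1.38 mol.
Adiabatic: TV^(γ−1) = const ⇒ T₂ = 616×(6.41)^0.667 = 2130 K; PV^γ = const ⇒ P₂ = 4270 kPa.
For an ideal gas ΔU = nCvΔT with Cv = (3/2)R = 12.5 J/(mol·K).
ΔU = 1.38×12.5×(2130−616) = 26000 J.

26000 J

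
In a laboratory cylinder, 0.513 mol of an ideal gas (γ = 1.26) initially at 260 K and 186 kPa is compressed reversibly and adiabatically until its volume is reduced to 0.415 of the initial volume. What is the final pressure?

V₁ = nRT₁/P₁ = 0.513×8.314×260/186 = 5.96 L.
Adiabatic: TV^(γ−1) = const ⇒ T₂ = 260×(2.41)^0.260 = 327 K; PV^γ = const ⇒ P₂ = 563 kPa.

563 kPa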